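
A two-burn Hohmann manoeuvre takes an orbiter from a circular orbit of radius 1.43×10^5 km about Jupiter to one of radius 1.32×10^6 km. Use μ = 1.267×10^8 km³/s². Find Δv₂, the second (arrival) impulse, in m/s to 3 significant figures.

Transfer-ellipse semi-major axis a_t = (r₁ + r₂)/2 = (1.430×10^5 + 1.320×10^6)/2 = 7.315×10^5 km.
Circular speed at r = 1.320×10^6 km: v_c = √(μ/r) = 9.797 km/s.
Vis-viva on the transfer ellipse at r = 1.320×10^6 km gives v_t = √[μ(2/r − 1/a_t)] = 4.332 km/s.
Δv₂ = |v_t − v_c| = |4.332 − 9.797| = 5.465 km/s.

Δv₂ = 5470 m/s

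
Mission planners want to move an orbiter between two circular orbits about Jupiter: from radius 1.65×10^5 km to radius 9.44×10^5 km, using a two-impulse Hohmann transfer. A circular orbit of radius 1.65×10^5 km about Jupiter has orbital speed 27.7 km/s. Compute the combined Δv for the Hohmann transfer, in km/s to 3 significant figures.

Δv = 13.7 km/s

From the circular-orbit relation v² = μ/r at r = 1.65×10^5 km: μ = v²r = (27.7)² × 1.65×10^5 = 1.26603×10^8 km³/s².
The Hohmann ellipse has a_t = (r₁ + r₂)/2 = 5.545×10^5 km.
Circular speed at r₁: v₁ = √(μ/r₁) = √(1.26603×10^8/1.650×10^5) = 27.7000 km/s.
Transfer-orbit speed at r₁ (v² = μ(2/r − 1/a)): v_p = √[μ(2/r₁ − 1/a_t)] = 36.1422 km/s.
First burn Δv₁ = |v_p − v₁| = 8.4422 km/s.
At r₂, v₂ = √(μ/r₂) = 11.5807 km/s.
Transfer-orbit speed at r₂: v_a = √[μ(2/r₂ − 1/a_t)] = 6.31723 km/s.
Second burn Δv₂ = |v₂ − v_a| = 5.2635 km/s.
Δv = Δv₁ + Δv₂ = 8.4422 + 5.2635 = 13.71 km/s.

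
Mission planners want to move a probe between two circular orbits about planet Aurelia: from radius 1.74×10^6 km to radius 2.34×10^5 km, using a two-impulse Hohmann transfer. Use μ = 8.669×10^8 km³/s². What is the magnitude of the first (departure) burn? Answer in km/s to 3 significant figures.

Transfer-ellipse semi-major axis a_t = (r₁ + r₂)/2 = (1.740×10^6 + 2.340×10^5)/2 = 9.870×10^5 km.
On the circular orbit at r = 1.740×10^6 km, v_c = √(μ/r) = 22.32 km/s.
Vis-viva on the transfer ellipse at r = 1.740×10^6 km gives v_t = √[μ(2/r − 1/a_t)] = 10.87 km/s.
Δv₁ = |v_t − v_c| = |10.87 − 22.32| = 11.45 km/s.

Δv₁ = 11.5 km/s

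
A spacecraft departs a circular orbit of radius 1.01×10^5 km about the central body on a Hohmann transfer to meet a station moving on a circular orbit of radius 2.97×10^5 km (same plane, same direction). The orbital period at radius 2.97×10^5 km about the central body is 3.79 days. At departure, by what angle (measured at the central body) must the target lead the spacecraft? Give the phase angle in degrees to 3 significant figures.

φ = 81.3°

From Kepler's third law T² = 4π²r³/μ at r = 2.97×10^5 km, T = 3.79 days = 3.79 × 86400 s = 3.27456×10^5 s: μ = 4π²r³/T² = 9.64547×10^6 km³/s².
Semi-major axis of the transfer orbit: a_t = (1.010×10^5 + 2.970×10^5)/2 = 1.990×10^5 km.
The half-period of the transfer ellipse is t = π√(a_t³/μ) = 89800 s.
The target's mean motion on its circular orbit is ω₂ = √(μ/r₂³) = 1.919×10^-5 rad/s.
Angle swept by the target during transfer: ω₂·t = 1.723 rad = 98.72°.
Arrival is 180° from departure on the ellipse, so φ = 180° − 98.72° = 81.3°.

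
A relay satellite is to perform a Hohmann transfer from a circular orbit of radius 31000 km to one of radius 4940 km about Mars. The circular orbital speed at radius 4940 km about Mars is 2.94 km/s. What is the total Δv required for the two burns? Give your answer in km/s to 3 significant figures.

From the circular-orbit relation v² = μ/r at r = 4940 km: μ = v²r = (2.94)² × 4940 = 42699.4 km³/s².
Semi-major axis of the transfer orbit: a_t = (31000 + 4940)/2 = 17970 km.
At r₁ the circular-orbit speed is v₁ = √(μ/r₁) = 1.17363 km/s.
Transfer-orbit speed at r₁ (vis-viva): v_a = √[μ(2/r₁ − 1/a_t)] = 0.615346 km/s.
First burn Δv₁ = |v_a − v₁| = 0.5583 km/s.
Circular speed at r₂: v₂ = √(μ/r₂) = 2.9400 km/s.
Transfer-orbit speed at r₂: v_p = √[μ(2/r₂ − 1/a_t)] = 3.8615 km/s.
Second burn Δv₂ = |v₂ − v_p| = 0.9215 km/s.
Total Δv = Δv₁ + Δv₂ = 1.480 km/s.

Δv = 1.48 km/s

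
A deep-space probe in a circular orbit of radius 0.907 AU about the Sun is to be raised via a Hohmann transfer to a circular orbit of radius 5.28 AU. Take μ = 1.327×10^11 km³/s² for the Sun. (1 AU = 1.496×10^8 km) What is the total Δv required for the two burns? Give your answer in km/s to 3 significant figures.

In km: r₁ = 0.907 × 1.496×10^8 = 1.356872×10^8 km; r₂ = 5.28 × 1.496×10^8 = 7.89888×10^8 km.
The Hohmann ellipse has a_t = (r₁ + r₂)/2 = 4.627876×10^8 km.
At r₁ the circular-orbit speed is v₁ = √(μ/r₁) = 31.273 km/s.
On the transfer ellipse at r₁, vis-viva equation gives v_p = √[μ(2/r₁ − 1/a_t)] = 40.856 km/s.
First burn Δv₁ = |v_p − v₁| = 9.583 km/s.
At r₂, v₂ = √(μ/r₂) = 12.961 km/s.
Transfer-orbit speed at r₂: v_a = √[μ(2/r₂ − 1/a_t)] = 7.0183 km/s.
Second burn Δv₂ = |v₂ − v_a| = 5.943 km/s.
Δv = Δv₁ + Δv₂ = 9.583 + 5.943 = 15.53 km/s.

Δv = 15.5 km/s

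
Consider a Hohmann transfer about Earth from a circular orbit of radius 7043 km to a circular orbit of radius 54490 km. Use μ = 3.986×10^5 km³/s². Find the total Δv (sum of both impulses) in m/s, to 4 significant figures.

Transfer-ellipse semi-major axis a_t = (r₁ + r₂)/2 = (7043 + 54490)/2 = 30766.5 km.
Circular speed at r₁: v₁ = √(μ/r₁) = √(3.986×10^5/7043) = 7.522978 km/s.
Transfer-orbit speed at r₁ (vis-viva equation): v_p = √[μ(2/r₁ − 1/a_t)] = 10.01173 km/s.
First burn Δv₁ = |v_p − v₁| = 2.4888 km/s.
Circular speed at r₂: v₂ = √(μ/r₂) = 2.7046 km/s.
Transfer-orbit speed at r₂: v_a = √[μ(2/r₂ − 1/a_t)] = 1.2940 km/s.
Second burn Δv₂ = |v₂ − v_a| = 1.4106 km/s.
Total Δv = Δv₁ + Δv₂ = 3.899 km/s.

Δv = 3899 m/s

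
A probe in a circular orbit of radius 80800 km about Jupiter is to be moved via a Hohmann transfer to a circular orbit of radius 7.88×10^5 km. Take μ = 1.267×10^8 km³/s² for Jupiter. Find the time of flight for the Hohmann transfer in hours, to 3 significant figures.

The Hohmann ellipse has a_t = (r₁ + r₂)/2 = 4.344×10^5 km.
By Kepler's third law the transfer-orbit period is T = 2π√(a_t³/μ), so t = T/2 = 79910 s.
Converting: 79910 s ÷ 3600 s/hour = 22.2 hours.

t = 22.2 hours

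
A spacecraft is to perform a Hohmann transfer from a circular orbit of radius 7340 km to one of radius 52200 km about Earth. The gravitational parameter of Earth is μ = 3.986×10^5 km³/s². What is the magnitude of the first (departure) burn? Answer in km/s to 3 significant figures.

Δv₁ = 2.39 km/s

Semi-major axis of the transfer orbit: a_t = (7340 + 52200)/2 = 29770 km.
On the circular orbit at r = 7340 km, v_c = √(μ/r) = 7.369 km/s.
Vis-viva on the transfer ellipse at r = 7340 km gives v_t = √[μ(2/r − 1/a_t)] = 9.758 km/s.
Δv₁ = |v_t − v_c| = |9.758 − 7.369| = 2.389 km/s.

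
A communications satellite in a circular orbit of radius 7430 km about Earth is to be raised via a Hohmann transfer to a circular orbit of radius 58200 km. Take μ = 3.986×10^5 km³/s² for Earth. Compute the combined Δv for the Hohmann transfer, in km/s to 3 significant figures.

Semi-major axis of the transfer orbit: a_t = (7430 + 58200)/2 = 32815 km.
Circular speed at r₁: v₁ = √(μ/r₁) = √(3.986×10^5/7430) = 7.324 km/s.
On the transfer ellipse at r₁, v² = μ(2/r − 1/a) gives v_p = √[μ(2/r₁ − 1/a_t)] = 9.754 km/s.
First burn Δv₁ = |v_p − v₁| = 2.430 km/s.
At r₂, v₂ = √(μ/r₂) = 2.617 km/s.
Transfer-orbit speed at r₂: v_a = √[μ(2/r₂ − 1/a_t)] = 1.245 km/s.
Second burn Δv₂ = |v₂ − v_a| = 1.372 km/s.
Total Δv = Δv₁ + Δv₂ = 3.802 km/s.

Δv = 3.80 km/s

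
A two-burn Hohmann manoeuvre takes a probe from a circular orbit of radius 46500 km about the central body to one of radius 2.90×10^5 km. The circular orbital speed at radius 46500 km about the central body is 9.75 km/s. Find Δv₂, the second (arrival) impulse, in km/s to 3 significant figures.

From the circular-orbit relation v² = μ/r at r = 46500 km: μ = v²r = (9.75)² × 46500 = 4.42041×10^6 km³/s².
Semi-major axis of the transfer orbit: a_t = (46500 + 2.900×10^5)/2 = 1.6825×10^5 km.
On the circular orbit at r = 2.900×10^5 km, v_c = √(μ/r) = 3.904 km/s.
Vis-viva on the transfer ellipse at r = 2.900×10^5 km gives v_t = √[μ(2/r − 1/a_t)] = 2.052 km/s.
Δv₂ = |v_t − v_c| = |2.052 − 3.904| = 1.852 km/s.

Δv₂ = 1.85 km/s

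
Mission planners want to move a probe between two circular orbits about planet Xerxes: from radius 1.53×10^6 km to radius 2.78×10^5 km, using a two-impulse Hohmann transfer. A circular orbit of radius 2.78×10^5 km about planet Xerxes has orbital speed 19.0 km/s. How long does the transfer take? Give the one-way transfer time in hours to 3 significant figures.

From the circular-orbit relation v² = μ/r at r = 2.78×10^5 km: μ = v²r = (19.0)² × 2.78×10^5 = 1.00358×10^8 km³/s².
Semi-major axis of the transfer orbit: a_t = (1.530×10^6 + 2.780×10^5)/2 = 9.040×10^5 km.
By Kepler's third law the transfer-orbit period is T = 2π√(a_t³/μ), so t = T/2 = 2.695×10^5 s.
Converting: 2.695×10^5 s ÷ 3600 s/hour = 74.9 hours.

t = 74.9 hours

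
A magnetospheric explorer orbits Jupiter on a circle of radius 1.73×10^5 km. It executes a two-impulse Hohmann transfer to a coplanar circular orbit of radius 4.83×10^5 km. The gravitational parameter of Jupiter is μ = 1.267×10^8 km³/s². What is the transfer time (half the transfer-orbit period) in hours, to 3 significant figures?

The Hohmann ellipse has a_t = (r₁ + r₂)/2 = 3.280×10^5 km.
Half the transfer-orbit period gives t = π√(a_t³/μ) = 52430 s.
Converting: 52430 s ÷ 3600 s/hour = 14.6 hours.

t = 14.6 hours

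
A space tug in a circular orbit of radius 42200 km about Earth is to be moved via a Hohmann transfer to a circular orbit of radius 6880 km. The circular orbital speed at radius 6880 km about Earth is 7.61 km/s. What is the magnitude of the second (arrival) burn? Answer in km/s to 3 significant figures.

From the circular-orbit relation v² = μ/r at r = 6880 km: μ = v²r = (7.61)² × 6880 = 3.98435×10^5 km³/s².
Semi-major axis of the transfer orbit: a_t = (42200 + 6880)/2 = 24540 km.
On the circular orbit at r = 6880 km, v_c = √(μ/r) = 7.610 km/s.
Vis-viva on the transfer ellipse at r = 6880 km gives v_t = √[μ(2/r − 1/a_t)] = 9.979 km/s.
Δv₂ = |v_t − v_c| = |9.979 − 7.610| = 2.369 km/s.

Δv₂ = 2.37 km/s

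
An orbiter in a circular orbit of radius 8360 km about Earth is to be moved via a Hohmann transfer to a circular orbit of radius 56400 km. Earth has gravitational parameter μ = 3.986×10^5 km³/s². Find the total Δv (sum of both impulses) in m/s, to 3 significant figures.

Δv = 3520 m/s

The Hohmann ellipse has a_t = (r₁ + r₂)/2 = 32380 km.
At r₁ the circular-orbit speed is v₁ = √(μ/r₁) = 6.905 km/s.
On the transfer ellipse at r₁, vis-viva gives v_p = √[μ(2/r₁ − 1/a_t)] = 9.113 km/s.
First burn Δv₁ = |v_p − v₁| = 2.208 km/s.
Circular speed at r₂: v₂ = √(μ/r₂) = 2.6585 km/s.
Transfer-orbit speed at r₂: v_a = √[μ(2/r₂ − 1/a_t)] = 1.3508 km/s.
Second burn Δv₂ = |v₂ − v_a| = 1.308 km/s.
Total Δv = Δv₁ + Δv₂ = 3.516 km/s.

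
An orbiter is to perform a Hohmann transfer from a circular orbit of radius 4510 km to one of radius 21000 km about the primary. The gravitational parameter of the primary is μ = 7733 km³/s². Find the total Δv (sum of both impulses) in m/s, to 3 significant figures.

Δv = 617 m/s

The Hohmann ellipse has a_t = (r₁ + r₂)/2 = 12755 km.
At r₁ the circular-orbit speed is v₁ = √(μ/r₁) = 1.30944 km/s.
Transfer-orbit speed at r₁ (vis-viva equation): v_p = √[μ(2/r₁ − 1/a_t)] = 1.68018 km/s.
First burn Δv₁ = |v_p − v₁| = 0.3707 km/s.
At r₂, v₂ = √(μ/r₂) = 0.6068 km/s.
Transfer-orbit speed at r₂: v_a = √[μ(2/r₂ − 1/a_t)] = 0.3608 km/s.
Second burn Δv₂ = |v₂ − v_a| = 0.2460 km/s.
Total Δv = Δv₁ + Δv₂ = 0.6167 km/s.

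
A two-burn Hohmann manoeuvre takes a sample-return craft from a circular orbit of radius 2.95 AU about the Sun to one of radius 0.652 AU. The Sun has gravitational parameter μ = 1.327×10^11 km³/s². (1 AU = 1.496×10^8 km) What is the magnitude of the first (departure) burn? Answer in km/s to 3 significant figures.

Δv₁ = 6.91 km/s

In km: r₁ = 2.95 × 1.496×10^8 = 4.4132×10^8 km; r₂ = 0.652 × 1.496×10^8 = 9.75392×10^7 km.
Transfer-ellipse semi-major axis a_t = (r₁ + r₂)/2 = (4.4132×10^8 + 9.75392×10^7)/2 = 2.694296×10^8 km.
Circular speed at r = 4.4132×10^8 km: v_c = √(μ/r) = 17.340 km/s.
Transfer-orbit speed at the same r (vis-viva, a = a_t): v_t = √[μ(2/r − 1/a_t)] = 10.433 km/s.
Δv₁ = |v_t − v_c| = |10.433 − 17.340| = 6.907 km/s.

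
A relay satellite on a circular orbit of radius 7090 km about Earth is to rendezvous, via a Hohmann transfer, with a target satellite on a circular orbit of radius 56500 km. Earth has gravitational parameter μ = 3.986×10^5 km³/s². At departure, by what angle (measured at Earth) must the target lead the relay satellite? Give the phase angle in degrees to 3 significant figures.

Transfer-ellipse semi-major axis a_t = (r₁ + r₂)/2 = (7090 + 56500)/2 = 31795 km.
The half-period of the transfer ellipse is t = π√(a_t³/μ) = 28210 s.
The target's mean motion on its circular orbit is ω₂ = √(μ/r₂³) = 4.701×10^-5 rad/s.
Angle swept by the target during transfer: ω₂·t = 1.3262 rad = 75.99°.
The relay satellite traverses 180° on the transfer ellipse, so the target must lead by 180° − 75.99° = 104°.

φ = 104°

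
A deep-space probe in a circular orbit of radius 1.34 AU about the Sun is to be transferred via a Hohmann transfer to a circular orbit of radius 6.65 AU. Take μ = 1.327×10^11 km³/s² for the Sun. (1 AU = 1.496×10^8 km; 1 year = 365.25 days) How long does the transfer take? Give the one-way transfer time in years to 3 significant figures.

t = 3.99 years

In km: r₁ = 1.34 × 1.496×10^8 = 2.00464×10^8 km; r₂ = 6.65 × 1.496×10^8 = 9.9484×10^8 km.
The Hohmann ellipse has a_t = (r₁ + r₂)/2 = 5.97652×10^8 km.
Half the transfer-orbit period gives t = π√(a_t³/μ) = 1.260×10^8 s.
Converting: 1.260×10^8 s ÷ 3.15576×10^7 s/year (365.25 × 86400) = 3.99 years.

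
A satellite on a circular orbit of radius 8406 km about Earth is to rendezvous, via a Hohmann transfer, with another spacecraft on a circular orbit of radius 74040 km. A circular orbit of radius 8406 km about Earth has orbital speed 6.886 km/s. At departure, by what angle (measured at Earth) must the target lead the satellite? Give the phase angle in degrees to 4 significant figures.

From the circular-orbit relation v² = μ/r at r = 8406 km: μ = v²r = (6.886)² × 8406 = 3.98587×10^5 km³/s².
The Hohmann ellipse has a_t = (r₁ + r₂)/2 = 41223 km.
The half-period of the transfer ellipse is t = π√(a_t³/μ) = 41648 s.
Target angular speed ω₂ = √(μ/r₂³) = 3.1337×10^-5 rad/s.
Angle swept by the target during transfer: ω₂·t = 1.3051 rad = 74.78°.
Arrival is 180° from departure on the ellipse, so φ = 180° − 74.78° = 105.2°.

φ = 105.2°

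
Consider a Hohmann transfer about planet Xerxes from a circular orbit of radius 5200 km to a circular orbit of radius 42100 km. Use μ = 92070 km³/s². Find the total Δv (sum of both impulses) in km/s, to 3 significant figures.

Δv = 2.19 km/s

Semi-major axis of the transfer orbit: a_t = (5200 + 42100)/2 = 23650 km.
At r₁ the circular-orbit speed is v₁ = √(μ/r₁) = 4.2078 km/s.
On the transfer ellipse at r₁, vis-viva equation gives v_p = √[μ(2/r₁ − 1/a_t)] = 5.6141 km/s.
First burn Δv₁ = |v_p − v₁| = 1.4063 km/s.
Circular speed at r₂: v₂ = √(μ/r₂) = 1.47883 km/s.
Transfer-orbit speed at r₂: v_a = √[μ(2/r₂ − 1/a_t)] = 0.693432 km/s.
Second burn Δv₂ = |v₂ − v_a| = 0.78540 km/s.
Δv = Δv₁ + Δv₂ = 1.4063 + 0.78540 = 2.192 km/s.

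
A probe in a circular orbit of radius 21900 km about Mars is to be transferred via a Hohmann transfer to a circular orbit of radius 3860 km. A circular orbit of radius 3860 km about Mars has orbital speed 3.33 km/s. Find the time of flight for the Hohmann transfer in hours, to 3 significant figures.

From the circular-orbit relation v² = μ/r at r = 3860 km: μ = v²r = (3.33)² × 3860 = 42803.2 km³/s².
Transfer-ellipse semi-major axis a_t = (r₁ + r₂)/2 = (21900 + 3860)/2 = 12880 km.
Transfer time t = π√(a_t³/μ) = π√((12880)³ / 42803.2) = 22200 s.
Converting: 22200 s ÷ 3600 s/hour = 6.17 hours.

t = 6.17 hours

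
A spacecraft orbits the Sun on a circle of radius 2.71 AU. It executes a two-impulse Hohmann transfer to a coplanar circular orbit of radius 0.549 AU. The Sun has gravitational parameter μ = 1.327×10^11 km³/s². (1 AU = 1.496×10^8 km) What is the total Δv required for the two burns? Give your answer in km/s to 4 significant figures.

Δv = 19.23 km/s

In km: r₁ = 2.71 × 1.496×10^8 = 4.05416×10^8 km; r₂ = 0.549 × 1.496×10^8 = 8.21304×10^7 km.
Transfer-ellipse semi-major axis a_t = (r₁ + r₂)/2 = (4.05416×10^8 + 8.21304×10^7)/2 = 2.437732×10^8 km.
Circular speed at r₁: v₁ = √(μ/r₁) = √(1.327×10^11/4.05416×10^8) = 18.092 km/s.
Transfer-orbit speed at r₁ (v² = μ(2/r − 1/a)): v_a = √[μ(2/r₁ − 1/a_t)] = 10.501 km/s.
First burn Δv₁ = |v_a − v₁| = 7.591 km/s.
At r₂, v₂ = √(μ/r₂) = 40.20 km/s.
Transfer-orbit speed at r₂: v_p = √[μ(2/r₂ − 1/a_t)] = 51.84 km/s.
Second burn Δv₂ = |v₂ − v_p| = 11.64 km/s.
Δv = Δv₁ + Δv₂ = 7.591 + 11.64 = 19.23 km/s.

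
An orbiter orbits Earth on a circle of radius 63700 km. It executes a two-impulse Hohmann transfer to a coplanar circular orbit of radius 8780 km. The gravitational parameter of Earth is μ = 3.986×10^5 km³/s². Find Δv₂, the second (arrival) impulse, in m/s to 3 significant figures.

Transfer-ellipse semi-major axis a_t = (r₁ + r₂)/2 = (63700 + 8780)/2 = 36240 km.
Circular speed at r = 8780 km: v_c = √(μ/r) = 6.738 km/s.
Transfer-orbit speed at the same r (vis-viva, a = a_t): v_t = √[μ(2/r − 1/a_t)] = 8.933 km/s.
Δv₂ = |v_t − v_c| = |8.933 − 6.738| = 2.195 km/s.

Δv₂ = 2200 m/s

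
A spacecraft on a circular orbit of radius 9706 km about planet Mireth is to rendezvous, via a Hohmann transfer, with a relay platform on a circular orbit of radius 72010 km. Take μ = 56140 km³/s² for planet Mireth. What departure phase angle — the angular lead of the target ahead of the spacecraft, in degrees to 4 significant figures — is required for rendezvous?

Transfer-ellipse semi-major axis a_t = (r₁ + r₂)/2 = (9706 + 72010)/2 = 40858 km.
The half-period of the transfer ellipse is t = π√(a_t³/μ) = 1.0950×10^5 s.
The target's mean motion on its circular orbit is ω₂ = √(μ/r₂³) = 1.2262×10^-5 rad/s.
Angle swept by the target during transfer: ω₂·t = 1.3427 rad = 76.93°.
Arrival is 180° from departure on the ellipse, so φ = 180° − 76.93° = 103.1°.

φ = 103.1°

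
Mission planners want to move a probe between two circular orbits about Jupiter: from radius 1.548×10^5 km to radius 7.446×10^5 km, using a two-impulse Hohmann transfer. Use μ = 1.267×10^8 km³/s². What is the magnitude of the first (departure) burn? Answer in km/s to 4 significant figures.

Δv₁ = 8.204 km/s

Transfer-ellipse semi-major axis a_t = (r₁ + r₂)/2 = (1.548×10^5 + 7.446×10^5)/2 = 4.497×10^5 km.
On the circular orbit at r = 1.548×10^5 km, v_c = √(μ/r) = 28.609 km/s.
Vis-viva on the transfer ellipse at r = 1.548×10^5 km gives v_t = √[μ(2/r − 1/a_t)] = 36.813 km/s.
Δv₁ = |v_t − v_c| = |36.813 − 28.609| = 8.204 km/s.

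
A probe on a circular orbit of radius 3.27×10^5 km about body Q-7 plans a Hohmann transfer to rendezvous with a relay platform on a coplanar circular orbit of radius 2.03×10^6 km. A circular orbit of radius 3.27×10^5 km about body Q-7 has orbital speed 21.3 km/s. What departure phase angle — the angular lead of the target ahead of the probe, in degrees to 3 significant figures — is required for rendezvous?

From the circular-orbit relation v² = μ/r at r = 3.27×10^5 km: μ = v²r = (21.3)² × 3.27×10^5 = 1.48357×10^8 km³/s².
The Hohmann ellipse has a_t = (r₁ + r₂)/2 = 1.1785×10^6 km.
Transfer time t = π√(a_t³/μ) = 3.300×10^5 s.
The target's mean motion on its circular orbit is ω₂ = √(μ/r₂³) = 4.211×10^-6 rad/s.
Angle swept by the target during transfer: ω₂·t = 1.3896 rad = 79.62°.
Arrival is 180° from departure on the ellipse, so φ = 180° − 79.62° = 100°.

φ = 100°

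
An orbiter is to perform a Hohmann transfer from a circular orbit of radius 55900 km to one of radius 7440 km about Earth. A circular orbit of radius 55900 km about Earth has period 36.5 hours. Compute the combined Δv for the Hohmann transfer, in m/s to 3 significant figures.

Δv = 3780 m/s

From Kepler's third law T² = 4π²r³/μ at r = 55900 km, T = 36.5 hours = 36.5 × 3600 s = 1.314×10^5 s: μ = 4π²r³/T² = 3.99397×10^5 km³/s².
The Hohmann ellipse has a_t = (r₁ + r₂)/2 = 31670 km.
At r₁ the circular-orbit speed is v₁ = √(μ/r₁) = 2.6730 km/s.
Transfer-orbit speed at r₁ (vis-viva): v_a = √[μ(2/r₁ − 1/a_t)] = 1.2956 km/s.
First burn Δv₁ = |v_a − v₁| = 1.3774 km/s.
Circular speed at r₂: v₂ = √(μ/r₂) = 7.3268 km/s.
Transfer-orbit speed at r₂: v_p = √[μ(2/r₂ − 1/a_t)] = 9.7341 km/s.
Second burn Δv₂ = |v₂ − v_p| = 2.4073 km/s.
Total Δv = Δv₁ + Δv₂ = 3.785 km/s.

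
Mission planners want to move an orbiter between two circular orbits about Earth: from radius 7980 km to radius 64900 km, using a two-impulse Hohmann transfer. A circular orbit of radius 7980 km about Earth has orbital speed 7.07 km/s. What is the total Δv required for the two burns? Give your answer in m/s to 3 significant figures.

Δv = 3680 m/s

From the circular-orbit relation v² = μ/r at r = 7980 km: μ = v²r = (7.07)² × 7980 = 3.98880×10^5 km³/s².
The Hohmann ellipse has a_t = (r₁ + r₂)/2 = 36440 km.
Circular speed at r₁: v₁ = √(μ/r₁) = √(3.98880×10^5/7980) = 7.070 km/s.
On the transfer ellipse at r₁, vis-viva gives v_p = √[μ(2/r₁ − 1/a_t)] = 9.435 km/s.
First burn Δv₁ = |v_p − v₁| = 2.365 km/s.
Circular speed at r₂: v₂ = √(μ/r₂) = 2.479 km/s.
Transfer-orbit speed at r₂: v_a = √[μ(2/r₂ − 1/a_t)] = 1.160 km/s.
Second burn Δv₂ = |v₂ − v_a| = 1.319 km/s.
Total Δv = Δv₁ + Δv₂ = 3.684 km/s.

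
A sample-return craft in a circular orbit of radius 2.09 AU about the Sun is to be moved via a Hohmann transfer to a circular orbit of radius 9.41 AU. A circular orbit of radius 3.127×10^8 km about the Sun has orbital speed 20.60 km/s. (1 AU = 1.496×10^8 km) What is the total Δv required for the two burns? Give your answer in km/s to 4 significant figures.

Δv = 9.609 km/s

From the circular-orbit relation v² = μ/r at r = 3.127×10^8 km: μ = v²r = (20.60)² × 3.127×10^8 = 1.32697×10^11 km³/s².
In km: r₁ = 2.09 × 1.496×10^8 = 3.12664×10^8 km; r₂ = 9.41 × 1.496×10^8 = 1.407736×10^9 km.
Transfer-ellipse semi-major axis a_t = (r₁ + r₂)/2 = (3.12664×10^8 + 1.407736×10^9)/2 = 8.602×10^8 km.
Circular speed at r₁: v₁ = √(μ/r₁) = √(1.32697×10^11/3.12664×10^8) = 20.6012 km/s.
Transfer-orbit speed at r₁ (vis-viva equation): v_p = √[μ(2/r₁ − 1/a_t)] = 26.3544 km/s.
First burn Δv₁ = |v_p − v₁| = 5.7532 km/s.
Circular speed at r₂: v₂ = √(μ/r₂) = 9.7089 km/s.
Transfer-orbit speed at r₂: v_a = √[μ(2/r₂ − 1/a_t)] = 5.8534 km/s.
Second burn Δv₂ = |v₂ − v_a| = 3.8555 km/s.
Δv = Δv₁ + Δv₂ = 5.7532 + 3.8555 = 9.609 km/s.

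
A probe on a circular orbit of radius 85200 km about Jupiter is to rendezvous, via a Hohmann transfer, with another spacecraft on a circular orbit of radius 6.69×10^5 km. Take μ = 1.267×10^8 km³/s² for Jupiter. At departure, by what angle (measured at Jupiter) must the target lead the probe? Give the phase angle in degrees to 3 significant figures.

Semi-major axis of the transfer orbit: a_t = (85200 + 6.690×10^5)/2 = 3.771×10^5 km.
Transfer time t = π√(a_t³/μ) = 64631.8 s.
Target angular speed ω₂ = √(μ/r₂³) = 2.05707×10^-5 rad/s.
Angle swept by the target during transfer: ω₂·t = 1.32952 rad = 76.18°.
Arrival is 180° from departure on the ellipse, so φ = 180° − 76.18° = 104°.

φ = 104°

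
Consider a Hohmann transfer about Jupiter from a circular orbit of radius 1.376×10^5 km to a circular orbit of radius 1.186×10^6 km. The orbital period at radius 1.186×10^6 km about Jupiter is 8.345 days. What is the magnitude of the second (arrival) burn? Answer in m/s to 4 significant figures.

From Kepler's third law T² = 4π²r³/μ at r = 1.186×10^6 km, T = 8.345 days = 8.345 × 86400 s = 7.21008×10^5 s: μ = 4π²r³/T² = 1.26687×10^8 km³/s².
Transfer-ellipse semi-major axis a_t = (r₁ + r₂)/2 = (1.376×10^5 + 1.186×10^6)/2 = 6.618×10^5 km.
On the circular orbit at r = 1.186×10^6 km, v_c = √(μ/r) = 10.3353 km/s.
Transfer-orbit speed at the same r (vis-viva, a = a_t): v_t = √[μ(2/r − 1/a_t)] = 4.71271 km/s.
Δv₂ = |v_t − v_c| = |4.71271 − 10.3353| = 5.623 km/s.

Δv₂ = 5623 m/s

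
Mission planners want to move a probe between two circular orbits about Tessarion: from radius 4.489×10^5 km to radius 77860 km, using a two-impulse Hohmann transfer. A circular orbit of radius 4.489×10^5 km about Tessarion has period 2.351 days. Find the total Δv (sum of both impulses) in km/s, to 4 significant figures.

Δv = 16.52 km/s

From Kepler's third law T² = 4π²r³/μ at r = 4.489×10^5 km, T = 2.351 days = 2.351 × 86400 s = 2.031264×10^5 s: μ = 4π²r³/T² = 8.65517×10^7 km³/s².
Semi-major axis of the transfer orbit: a_t = (4.489×10^5 + 77860)/2 = 2.6338×10^5 km.
Circular speed at r₁: v₁ = √(μ/r₁) = √(8.65517×10^7/4.489×10^5) = 13.8856 km/s.
Transfer-orbit speed at r₁ (vis-viva equation): v_a = √[μ(2/r₁ − 1/a_t)] = 7.54969 km/s.
First burn Δv₁ = |v_a − v₁| = 6.3359 km/s.
At r₂, v₂ = √(μ/r₂) = 33.3412 km/s.
Transfer-orbit speed at r₂: v_p = √[μ(2/r₂ − 1/a_t)] = 43.5275 km/s.
Second burn Δv₂ = |v₂ − v_p| = 10.186 km/s.
Δv = Δv₁ + Δv₂ = 6.3359 + 10.186 = 16.52 km/s.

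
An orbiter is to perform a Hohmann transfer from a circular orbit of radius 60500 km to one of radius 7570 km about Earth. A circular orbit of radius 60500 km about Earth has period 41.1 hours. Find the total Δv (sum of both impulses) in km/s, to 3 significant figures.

From Kepler's third law T² = 4π²r³/μ at r = 60500 km, T = 41.1 hours = 41.1 × 3600 s = 1.4796×10^5 s: μ = 4π²r³/T² = 3.99335×10^5 km³/s².
The Hohmann ellipse has a_t = (r₁ + r₂)/2 = 34035 km.
At r₁ the circular-orbit speed is v₁ = √(μ/r₁) = 2.5692 km/s.
On the transfer ellipse at r₁, vis-viva gives v_a = √[μ(2/r₁ − 1/a_t)] = 1.2116 km/s.
First burn Δv₁ = |v_a − v₁| = 1.358 km/s.
At r₂, v₂ = √(μ/r₂) = 7.26308 km/s.
Transfer-orbit speed at r₂: v_p = √[μ(2/r₂ − 1/a_t)] = 9.68357 km/s.
Second burn Δv₂ = |v₂ − v_p| = 2.420 km/s.
Total Δv = Δv₁ + Δv₂ = 3.778 km/s.

Δv = 3.78 km/s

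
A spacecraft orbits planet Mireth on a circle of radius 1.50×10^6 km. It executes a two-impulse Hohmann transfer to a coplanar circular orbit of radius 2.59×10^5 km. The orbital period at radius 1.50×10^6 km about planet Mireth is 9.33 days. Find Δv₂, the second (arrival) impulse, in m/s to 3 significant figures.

Δv₂ = 8610 m/s

From Kepler's third law T² = 4π²r³/μ at r = 1.50×10^6 km, T = 9.33 days = 9.33 × 86400 s = 8.06112×10^5 s: μ = 4π²r³/T² = 2.05042×10^8 km³/s².
Transfer-ellipse semi-major axis a_t = (r₁ + r₂)/2 = (1.500×10^6 + 2.590×10^5)/2 = 8.795×10^5 km.
Circular speed at r = 2.590×10^5 km: v_c = √(μ/r) = 28.137 km/s.
Transfer-orbit speed at the same r (vis-viva, a = a_t): v_t = √[μ(2/r − 1/a_t)] = 36.745 km/s.
Δv₂ = |v_t − v_c| = |36.745 − 28.137| = 8.608 km/s.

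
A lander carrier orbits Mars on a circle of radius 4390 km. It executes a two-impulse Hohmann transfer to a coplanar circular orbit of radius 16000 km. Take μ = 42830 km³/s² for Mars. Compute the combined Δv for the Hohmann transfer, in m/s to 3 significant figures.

Transfer-ellipse semi-major axis a_t = (r₁ + r₂)/2 = (4390 + 16000)/2 = 10195 km.
Circular speed at r₁: v₁ = √(μ/r₁) = √(42830/4390) = 3.1235 km/s.
On the transfer ellipse at r₁, vis-viva gives v_p = √[μ(2/r₁ − 1/a_t)] = 3.9130 km/s.
First burn Δv₁ = |v_p − v₁| = 0.7895 km/s.
At r₂, v₂ = √(μ/r₂) = 1.6361 km/s.
Transfer-orbit speed at r₂: v_a = √[μ(2/r₂ − 1/a_t)] = 1.0736 km/s.
Second burn Δv₂ = |v₂ − v_a| = 0.5625 km/s.
Total Δv = Δv₁ + Δv₂ = 1.352 km/s.

Δv = 1350 m/s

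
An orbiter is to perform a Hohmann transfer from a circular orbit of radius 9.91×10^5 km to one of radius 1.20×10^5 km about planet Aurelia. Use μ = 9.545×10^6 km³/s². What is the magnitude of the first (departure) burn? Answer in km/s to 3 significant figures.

Δv₁ = 1.66 km/s

Semi-major axis of the transfer orbit: a_t = (9.910×10^5 + 1.200×10^5)/2 = 5.555×10^5 km.
Circular speed at r = 9.910×10^5 km: v_c = √(μ/r) = 3.103 km/s.
Transfer-orbit speed at the same r (vis-viva, a = a_t): v_t = √[μ(2/r − 1/a_t)] = 1.442 km/s.
Δv₁ = |v_t − v_c| = |1.442 − 3.103| = 1.661 km/s.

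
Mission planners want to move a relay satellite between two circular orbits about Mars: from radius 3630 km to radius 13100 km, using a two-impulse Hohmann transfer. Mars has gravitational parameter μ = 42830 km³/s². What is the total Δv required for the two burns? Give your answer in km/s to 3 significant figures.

Semi-major axis of the transfer orbit: a_t = (3630 + 13100)/2 = 8365 km.
At r₁ the circular-orbit speed is v₁ = √(μ/r₁) = 3.4350 km/s.
Transfer-orbit speed at r₁ (v² = μ(2/r − 1/a)): v_p = √[μ(2/r₁ − 1/a_t)] = 4.2986 km/s.
First burn Δv₁ = |v_p − v₁| = 0.8636 km/s.
At r₂, v₂ = √(μ/r₂) = 1.808 km/s.
Transfer-orbit speed at r₂: v_a = √[μ(2/r₂ − 1/a_t)] = 1.191 km/s.
Second burn Δv₂ = |v₂ − v_a| = 0.6170 km/s.
Total Δv = Δv₁ + Δv₂ = 1.481 km/s.

Δv = 1.48 km/s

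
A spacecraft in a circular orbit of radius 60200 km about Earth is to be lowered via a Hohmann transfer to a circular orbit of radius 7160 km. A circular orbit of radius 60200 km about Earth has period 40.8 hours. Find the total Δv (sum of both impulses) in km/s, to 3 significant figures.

From Kepler's third law T² = 4π²r³/μ at r = 60200 km, T = 40.8 hours = 40.8 × 3600 s = 1.4688×10^5 s: μ = 4π²r³/T² = 3.99231×10^5 km³/s².
The Hohmann ellipse has a_t = (r₁ + r₂)/2 = 33680 km.
Circular speed at r₁: v₁ = √(μ/r₁) = √(3.99231×10^5/60200) = 2.575 km/s.
On the transfer ellipse at r₁, vis-viva equation gives v_a = √[μ(2/r₁ − 1/a_t)] = 1.187 km/s.
First burn Δv₁ = |v_a − v₁| = 1.388 km/s.
At r₂, v₂ = √(μ/r₂) = 7.467 km/s.
Transfer-orbit speed at r₂: v_p = √[μ(2/r₂ − 1/a_t)] = 9.983 km/s.
Second burn Δv₂ = |v₂ − v_p| = 2.516 km/s.
Total Δv = Δv₁ + Δv₂ = 3.904 km/s.

Δv = 3.90 km/s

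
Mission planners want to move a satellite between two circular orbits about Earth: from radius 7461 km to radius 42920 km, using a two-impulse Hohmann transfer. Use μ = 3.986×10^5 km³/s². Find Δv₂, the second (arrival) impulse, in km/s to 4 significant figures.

Transfer-ellipse semi-major axis a_t = (r₁ + r₂)/2 = (7461 + 42920)/2 = 25190.5 km.
Circular speed at r = 42920 km: v_c = √(μ/r) = 3.0475 km/s.
Vis-viva on the transfer ellipse at r = 42920 km gives v_t = √[μ(2/r − 1/a_t)] = 1.6585 km/s.
Δv₂ = |v_t − v_c| = |1.6585 − 3.0475| = 1.389 km/s.

Δv₂ = 1.389 km/s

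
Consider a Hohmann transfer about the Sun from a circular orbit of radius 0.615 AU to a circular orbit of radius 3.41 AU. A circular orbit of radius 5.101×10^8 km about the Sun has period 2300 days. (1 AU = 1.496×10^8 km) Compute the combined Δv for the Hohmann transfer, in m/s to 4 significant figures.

From Kepler's third law T² = 4π²r³/μ at r = 5.101×10^8 km, T = 2300 days = 2300 × 86400 s = 1.9872×10^8 s: μ = 4π²r³/T² = 1.32691×10^11 km³/s².
In km: r₁ = 0.615 × 1.496×10^8 = 9.2004×10^7 km; r₂ = 3.41 × 1.496×10^8 = 5.10136×10^8 km.
Transfer-ellipse semi-major axis a_t = (r₁ + r₂)/2 = (9.2004×10^7 + 5.10136×10^8)/2 = 3.0107×10^8 km.
Circular speed at r₁: v₁ = √(μ/r₁) = √(1.32691×10^11/9.2004×10^7) = 37.977 km/s.
Transfer-orbit speed at r₁ (v² = μ(2/r − 1/a)): v_p = √[μ(2/r₁ − 1/a_t)] = 49.434 km/s.
First burn Δv₁ = |v_p − v₁| = 11.46 km/s.
At r₂, v₂ = √(μ/r₂) = 16.1279 km/s.
Transfer-orbit speed at r₂: v_a = √[μ(2/r₂ − 1/a_t)] = 8.91555 km/s.
Second burn Δv₂ = |v₂ − v_a| = 7.212 km/s.
Δv = Δv₁ + Δv₂ = 11.46 + 7.212 = 18.67 km/s.

Δv = 18670 m/s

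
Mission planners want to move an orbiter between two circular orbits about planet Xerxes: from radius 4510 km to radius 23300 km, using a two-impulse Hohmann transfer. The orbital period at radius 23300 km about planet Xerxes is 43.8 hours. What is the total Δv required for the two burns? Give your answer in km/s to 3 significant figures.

From Kepler's third law T² = 4π²r³/μ at r = 23300 km, T = 43.8 hours = 43.8 × 3600 s = 1.5768×10^5 s: μ = 4π²r³/T² = 20085.1 km³/s².
Transfer-ellipse semi-major axis a_t = (r₁ + r₂)/2 = (4510 + 23300)/2 = 13905 km.
At r₁ the circular-orbit speed is v₁ = √(μ/r₁) = 2.11032 km/s.
Transfer-orbit speed at r₁ (v² = μ(2/r − 1/a)): v_p = √[μ(2/r₁ − 1/a_t)] = 2.73175 km/s.
First burn Δv₁ = |v_p − v₁| = 0.6214 km/s.
At r₂, v₂ = √(μ/r₂) = 0.9285 km/s.
Transfer-orbit speed at r₂: v_a = √[μ(2/r₂ − 1/a_t)] = 0.5288 km/s.
Second burn Δv₂ = |v₂ − v_a| = 0.3997 km/s.
Total Δv = Δv₁ + Δv₂ = 1.021 km/s.

Δv = 1.02 km/s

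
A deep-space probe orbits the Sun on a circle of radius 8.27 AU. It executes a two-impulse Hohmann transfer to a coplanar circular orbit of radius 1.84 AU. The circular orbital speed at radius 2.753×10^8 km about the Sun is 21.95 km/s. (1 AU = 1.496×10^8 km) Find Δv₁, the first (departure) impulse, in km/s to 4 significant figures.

From the circular-orbit relation v² = μ/r at r = 2.753×10^8 km: μ = v²r = (21.95)² × 2.753×10^8 = 1.32640×10^11 km³/s².
In km: r₁ = 8.27 × 1.496×10^8 = 1.237192×10^9 km; r₂ = 1.84 × 1.496×10^8 = 2.75264×10^8 km.
The Hohmann ellipse has a_t = (r₁ + r₂)/2 = 7.56228×10^8 km.
On the circular orbit at r = 1.237192×10^9 km, v_c = √(μ/r) = 10.354 km/s.
Transfer-orbit speed at the same r (vis-viva, a = a_t): v_t = √[μ(2/r − 1/a_t)] = 6.2469 km/s.
Δv₁ = |v_t − v_c| = |6.2469 − 10.354| = 4.107 km/s.

Δv₁ = 4.107 km/s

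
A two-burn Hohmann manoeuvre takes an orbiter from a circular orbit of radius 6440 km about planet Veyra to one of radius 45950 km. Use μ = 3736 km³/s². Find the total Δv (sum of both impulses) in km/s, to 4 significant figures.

Δv = 0.3909 km/s

Transfer-ellipse semi-major axis a_t = (r₁ + r₂)/2 = (6440 + 45950)/2 = 26195 km.
At r₁ the circular-orbit speed is v₁ = √(μ/r₁) = 0.76166 km/s.
On the transfer ellipse at r₁, v² = μ(2/r − 1/a) gives v_p = √[μ(2/r₁ − 1/a_t)] = 1.0088 km/s.
First burn Δv₁ = |v_p − v₁| = 0.2471 km/s.
Circular speed at r₂: v₂ = √(μ/r₂) = 0.28514 km/s.
Transfer-orbit speed at r₂: v_a = √[μ(2/r₂ − 1/a_t)] = 0.14138 km/s.
Second burn Δv₂ = |v₂ − v_a| = 0.1438 km/s.
Δv = Δv₁ + Δv₂ = 0.2471 + 0.1438 = 0.3909 km/s.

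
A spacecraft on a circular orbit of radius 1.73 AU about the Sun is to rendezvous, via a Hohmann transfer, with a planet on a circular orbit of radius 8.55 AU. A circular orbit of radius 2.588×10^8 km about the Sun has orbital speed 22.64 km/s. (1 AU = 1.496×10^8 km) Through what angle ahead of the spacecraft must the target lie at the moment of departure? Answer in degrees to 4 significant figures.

φ = 96.10°

From the circular-orbit relation v² = μ/r at r = 2.588×10^8 km: μ = v²r = (22.64)² × 2.588×10^8 = 1.32653×10^11 km³/s².
In km: r₁ = 1.73 × 1.496×10^8 = 2.58808×10^8 km; r₂ = 8.55 × 1.496×10^8 = 1.27908×10^9 km.
Semi-major axis of the transfer orbit: a_t = (2.58808×10^8 + 1.27908×10^9)/2 = 7.68944×10^8 km.
The half-period of the transfer ellipse is t = π√(a_t³/μ) = 1.83922×10^8 s.
The target's mean motion on its circular orbit is ω₂ = √(μ/r₂³) = 7.96181×10^-9 rad/s.
Angle swept by the target during transfer: ω₂·t = 1.4644 rad = 83.90°.
Arrival is 180° from departure on the ellipse, so φ = 180° − 83.90° = 96.10°.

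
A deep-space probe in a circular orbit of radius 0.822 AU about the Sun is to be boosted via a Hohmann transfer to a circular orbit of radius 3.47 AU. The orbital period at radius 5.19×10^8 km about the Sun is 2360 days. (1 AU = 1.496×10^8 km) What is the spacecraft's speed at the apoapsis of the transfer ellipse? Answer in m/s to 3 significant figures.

From Kepler's third law T² = 4π²r³/μ at r = 5.19×10^8 km, T = 2360 days = 2360 × 86400 s = 2.03904×10^8 s: μ = 4π²r³/T² = 1.32743×10^11 km³/s².
In km: r₁ = 0.822 × 1.496×10^8 = 1.229712×10^8 km; r₂ = 3.47 × 1.496×10^8 = 5.19112×10^8 km.
The Hohmann ellipse has a_t = (r₁ + r₂)/2 = 3.210416×10^8 km.
The apoapsis of the transfer ellipse is at r = 5.19112×10^8 km.
From the vis-viva equation, v = √[μ(2/r − 1/a_t)] = 9.897 km/s.

v = 9900 m/s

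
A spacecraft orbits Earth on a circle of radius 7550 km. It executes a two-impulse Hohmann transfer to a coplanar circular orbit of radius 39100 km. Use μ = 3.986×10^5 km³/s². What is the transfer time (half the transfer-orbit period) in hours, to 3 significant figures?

t = 4.92 hours

Semi-major axis of the transfer orbit: a_t = (7550 + 39100)/2 = 23325 km.
By Kepler's third law the transfer-orbit period is T = 2π√(a_t³/μ), so t = T/2 = 17726 s.
Converting: 17726 s ÷ 3600 s/hour = 4.92 hours.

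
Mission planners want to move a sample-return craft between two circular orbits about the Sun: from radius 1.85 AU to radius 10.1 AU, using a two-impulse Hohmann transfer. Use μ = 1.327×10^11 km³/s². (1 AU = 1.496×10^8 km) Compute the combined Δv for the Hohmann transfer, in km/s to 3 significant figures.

Δv = 10.7 km/s

In km: r₁ = 1.85 × 1.496×10^8 = 2.7676×10^8 km; r₂ = 10.1 × 1.496×10^8 = 1.51096×10^9 km.
The Hohmann ellipse has a_t = (r₁ + r₂)/2 = 8.9386×10^8 km.
Circular speed at r₁: v₁ = √(μ/r₁) = √(1.327×10^11/2.7676×10^8) = 21.897 km/s.
On the transfer ellipse at r₁, vis-viva gives v_p = √[μ(2/r₁ − 1/a_t)] = 28.469 km/s.
First burn Δv₁ = |v_p − v₁| = 6.572 km/s.
Circular speed at r₂: v₂ = √(μ/r₂) = 9.3715 km/s.
Transfer-orbit speed at r₂: v_a = √[μ(2/r₂ − 1/a_t)] = 5.2147 km/s.
Second burn Δv₂ = |v₂ − v_a| = 4.157 km/s.
Total Δv = Δv₁ + Δv₂ = 10.73 km/s.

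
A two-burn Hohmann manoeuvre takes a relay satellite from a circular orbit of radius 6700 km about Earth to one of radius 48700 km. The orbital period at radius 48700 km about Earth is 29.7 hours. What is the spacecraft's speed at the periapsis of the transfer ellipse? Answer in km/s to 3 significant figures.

From Kepler's third law T² = 4π²r³/μ at r = 48700 km, T = 29.7 hours = 29.7 × 3600 s = 1.0692×10^5 s: μ = 4π²r³/T² = 3.98868×10^5 km³/s².
The Hohmann ellipse has a_t = (r₁ + r₂)/2 = 27700 km.
At periapsis, r = 6700 km.
Vis-viva: v = √[μ(2/r − 1/a_t)] = √[3.98868×10^5 × (2/6700 − 1/27700)] = 10.23 km/s.

v = 10.2 km/s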